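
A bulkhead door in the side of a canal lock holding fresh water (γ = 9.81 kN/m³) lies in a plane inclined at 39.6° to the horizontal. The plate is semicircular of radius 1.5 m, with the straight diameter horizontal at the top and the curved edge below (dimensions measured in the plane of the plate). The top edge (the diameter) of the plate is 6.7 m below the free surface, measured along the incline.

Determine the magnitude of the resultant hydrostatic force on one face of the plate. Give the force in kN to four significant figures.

F ≈ 162.1 kN

γ = 9.81 kN/m³.
Let θ = 39.6° be the plate's angle to the horizontal; measure y along the incline from where the plane meets the free surface. Vertical depth h = y·sinθ with sinθ = 0.637424.
The centroid of a semicircle lies 4r/(3π) = 0.63662 m from the diameter, here below the top edge, so y_c = 6.7 + 0.63662 = 7.33662 m and h_c = 7.33662 × 0.637424 = 4.67654 m.
A = πr²/2 = π × 1.5²/2 = 3.53429 m².
Resultant F = γ·h_c·A = 9.81 × 4.67654 × 3.53429 = 162.142 kN.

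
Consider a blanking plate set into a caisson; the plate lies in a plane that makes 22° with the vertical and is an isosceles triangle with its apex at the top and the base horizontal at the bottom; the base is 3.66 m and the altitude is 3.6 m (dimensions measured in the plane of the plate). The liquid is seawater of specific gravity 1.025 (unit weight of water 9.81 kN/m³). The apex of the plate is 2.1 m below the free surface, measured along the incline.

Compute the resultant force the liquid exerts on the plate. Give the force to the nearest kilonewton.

F ≈ 276 kN

γ = 1.025 × 9.81 = 10.05525 kN/m³.
The plate makes 22° with the vertical, i.e. θ = 90° − 22° = 68° to the horizontal. Measuring y along the incline from the free-surface line, vertical depth h = y·sinθ with sinθ = 0.927184.
With the apex up, the centroid sits 2h/3 = 2 × 3.6/3 = 2.4 m below the apex, so y_c = 2.1 + 2.4 = 4.5 m and h_c = 4.5 × 0.927184 = 4.17233 m.
A = ½ × 3.66 × 3.6 = 6.588 m².
Resultant F = γ·h_c·A = 10.05525 × 4.17233 × 6.588 = 276.392 kN.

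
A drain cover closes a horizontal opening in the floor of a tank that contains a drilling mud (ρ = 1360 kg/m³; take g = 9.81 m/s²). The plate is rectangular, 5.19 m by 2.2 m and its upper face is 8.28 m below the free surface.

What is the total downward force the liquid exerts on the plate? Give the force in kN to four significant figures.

F ≈ 1261 kN

γ = ρg = 1360 × 9.81 / 1000 = 13.3416 kN/m³.
The plate is horizontal, so pressure is uniform at p = γ·h = 13.3416 × 8.28 = 110.468 kN/m².
A = 5.19 × 2.2 = 11.418 m².
F = p·A = 110.468 × 11.418 = 1261.32 kN.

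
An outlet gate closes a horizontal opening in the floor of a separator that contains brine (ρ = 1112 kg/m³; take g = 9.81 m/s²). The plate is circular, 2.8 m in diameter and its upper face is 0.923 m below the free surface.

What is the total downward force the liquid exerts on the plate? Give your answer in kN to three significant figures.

F ≈ 62.0 kN

γ = ρg = 1112 × 9.81 / 1000 = 10.90872 kN/m³.
The plate is horizontal, so pressure is uniform at p = γ·h = 10.90872 × 0.923 = 10.0687 kN/m².
A = π(1.4)² = 6.15752 m².
F = p·A = 10.0687 × 6.15752 = 61.9982 kN.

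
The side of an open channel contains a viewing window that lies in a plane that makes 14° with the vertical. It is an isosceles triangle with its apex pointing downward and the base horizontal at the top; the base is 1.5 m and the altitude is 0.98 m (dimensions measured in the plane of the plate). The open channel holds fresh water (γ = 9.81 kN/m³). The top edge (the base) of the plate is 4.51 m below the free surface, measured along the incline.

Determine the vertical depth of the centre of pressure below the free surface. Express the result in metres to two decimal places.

γ = 9.81 kN/m³.
The plate makes 14° with the vertical, i.e. θ = 90° − 14° = 76° to the horizontal. Measuring y along the incline from the free-surface line, vertical depth h = y·sinθ with sinθ = 0.970296.
With the apex down, the centroid sits h/3 = 0.98/3 = 0.326667 m below the base (the top edge), so y_c = 4.51 + 0.326667 = 4.83667 m and h_c = 4.83667 × 0.970296 = 4.693 m.
A = ½ × 1.5 × 0.98 = 0.735 m².
Resultant F = γ·h_c·A = 9.81 × 4.693 × 0.735 = 33.8382 kN.
I_c = b·h³/36 = 1.5 × 0.98³/36 = 0.0392163 m⁴.
Centre of pressure: y_p = y_c + I_c/(y_c·A) = 4.83667 + 0.0392163/(4.83667 × 0.735) = 4.83667 + 0.0110315 = 4.8477 m along the plane.
Vertically, h_p = y_p·sinθ = 4.8477 × 0.970296 = 4.7037 m.

h_p = 4.70 m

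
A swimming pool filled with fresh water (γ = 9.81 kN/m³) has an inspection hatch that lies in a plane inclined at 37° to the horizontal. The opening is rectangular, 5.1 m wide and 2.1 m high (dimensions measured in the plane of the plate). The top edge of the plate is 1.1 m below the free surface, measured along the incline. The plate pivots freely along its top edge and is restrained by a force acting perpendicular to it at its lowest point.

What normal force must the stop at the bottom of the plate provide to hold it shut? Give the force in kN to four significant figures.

P ≈ 79.04 kN

γ = 9.81 kN/m³.
Let θ = 37° be the plate's angle to the horizontal; measure y along the incline from where the plane meets the free surface. Vertical depth h = y·sinθ with sinθ = 0.601815.
The centroid lies 2.1/2 = 1.05 m below the top edge, so y_c = 1.1 + 1.05 = 2.15 m and h_c = 2.15 × 0.601815 = 1.2939 m.
A = 5.1 × 2.1 = 10.71 m².
Resultant F = γ·h_c·A = 9.81 × 1.2939 × 10.71 = 135.944 kN.
I_c = b·h³/12 = 5.1 × 2.1³/12 = 3.93593 m⁴.
Centre of pressure: y_p = y_c + I_c/(y_c·A) = 2.15 + 3.93593/(2.15 × 10.71) = 2.15 + 0.17093 = 2.32093 m along the plane.
The resultant acts 1.05 + 0.17093 = 1.22093 m (along the plate) below the hinge at the top edge, so the moment about the hinge is M = F × 1.22093 = 135.944 × 1.22093 = 165.978 kN·m.
A normal force at the bottom, 2.1 m from the hinge, must supply this moment: P = 165.978/2.1 = 79.0371 kN.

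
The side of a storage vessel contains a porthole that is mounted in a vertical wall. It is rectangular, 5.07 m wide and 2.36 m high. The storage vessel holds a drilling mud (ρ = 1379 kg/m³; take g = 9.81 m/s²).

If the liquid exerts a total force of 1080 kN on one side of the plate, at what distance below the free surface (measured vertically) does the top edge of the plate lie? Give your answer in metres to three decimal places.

γ = ρg = 1379 × 9.81 / 1000 = 13.52799 kN/m³.
A = 5.07 × 2.36 = 11.9652 m².
From F = γ·h_c·A, the centroid depth is h_c = 1080/(13.52799 × 11.9652) = 6.67222 m.
The centroid lies 2.36/2 = 1.18 m below the top edge, so the top edge sits at h_top = 6.67222 − 1.18 = 5.49222 m below the surface.

d_top ≈ 5.492 m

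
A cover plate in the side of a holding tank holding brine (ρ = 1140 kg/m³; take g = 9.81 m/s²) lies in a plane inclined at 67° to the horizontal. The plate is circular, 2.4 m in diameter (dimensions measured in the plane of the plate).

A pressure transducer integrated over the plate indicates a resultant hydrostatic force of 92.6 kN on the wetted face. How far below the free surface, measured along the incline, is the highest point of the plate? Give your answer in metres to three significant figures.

y_top ≈ 0.788 m

γ = ρg = 1140 × 9.81 / 1000 = 11.1834 kN/m³.
A = π(1.2)² = 4.52389 m².
From F = γ·h_c·A, the centroid depth is h_c = 92.6/(11.1834 × 4.52389) = 1.83031 m.
Let θ = 67° be the plate's angle to the horizontal; measure y along the incline from where the plane meets the free surface. Vertical depth h = y·sinθ with sinθ = 0.920505.
Along the incline, y_c = h_c/sinθ = 1.83031/0.920505 = 1.98838 m.
The centroid is at the centre, 1.2 m below the top of the plate, so the highest point sits at y_top = 1.98838 − 1.2 = 0.78838 m along the incline.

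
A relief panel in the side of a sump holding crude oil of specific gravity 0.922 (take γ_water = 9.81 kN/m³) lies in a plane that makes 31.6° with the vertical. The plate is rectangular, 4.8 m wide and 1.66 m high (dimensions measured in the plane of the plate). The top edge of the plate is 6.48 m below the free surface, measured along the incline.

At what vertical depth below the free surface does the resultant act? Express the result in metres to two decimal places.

γ = 0.922 × 9.81 = 9.04482 kN/m³.
The plate makes 31.6° with the vertical, i.e. θ = 90° − 31.6° = 58.4° to the horizontal. Measuring y along the incline from the free-surface line, vertical depth h = y·sinθ with sinθ = 0.851727.
The centroid lies 1.66/2 = 0.83 m below the top edge, so y_c = 6.48 + 0.83 = 7.31 m and h_c = 7.31 × 0.851727 = 6.22612 m.
A = 4.8 × 1.66 = 7.968 m².
Resultant F = γ·h_c·A = 9.04482 × 6.22612 × 7.968 = 448.711 kN.
I_c = b·h³/12 = 4.8 × 1.66³/12 = 1.82972 m⁴.
Centre of pressure: y_p = y_c + I_c/(y_c·A) = 7.31 + 1.82972/(7.31 × 7.968) = 7.31 + 0.0314136 = 7.34141 m along the plane.
Vertically, h_p = y_p·sinθ = 7.34141 × 0.851727 = 6.25288 m.

h_p = 6.25 m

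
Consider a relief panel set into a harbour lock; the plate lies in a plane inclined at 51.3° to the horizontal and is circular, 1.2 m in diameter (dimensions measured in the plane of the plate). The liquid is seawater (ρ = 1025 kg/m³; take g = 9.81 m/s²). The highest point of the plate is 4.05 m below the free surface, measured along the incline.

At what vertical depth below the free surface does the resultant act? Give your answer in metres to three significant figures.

γ = ρg = 1025 × 9.81 / 1000 = 10.05525 kN/m³.
Let θ = 51.3° be the plate's angle to the horizontal; measure y along the incline from where the plane meets the free surface. Vertical depth h = y·sinθ with sinθ = 0.780430.
The centroid is at the centre, 0.6 m below the top of the plate, so y_c = 4.05 + 0.6 = 4.65 m and h_c = 4.65 × 0.780430 = 3.629 m.
A = π(0.6)² = 1.13097 m².
Resultant F = γ·h_c·A = 10.05525 × 3.629 × 1.13097 = 41.2697 kN.
I_c = πr⁴/4 = π × 0.6⁴/4 = 0.101788 m⁴.
Centre of pressure: y_p = y_c + I_c/(y_c·A) = 4.65 + 0.101788/(4.65 × 1.13097) = 4.65 + 0.019355 = 4.66936 m along the plane.
Vertically, h_p = y_p·sinθ = 4.66936 × 0.780430 = 3.64411 m.

h_p = 3.64 m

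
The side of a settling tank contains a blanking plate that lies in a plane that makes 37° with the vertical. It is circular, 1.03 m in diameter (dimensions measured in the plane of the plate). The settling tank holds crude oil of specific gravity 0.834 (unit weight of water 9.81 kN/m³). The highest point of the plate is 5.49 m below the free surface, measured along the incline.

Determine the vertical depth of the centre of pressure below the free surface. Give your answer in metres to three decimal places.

γ = 0.834 × 9.81 = 8.18154 kN/m³.
The plate makes 37° with the vertical, i.e. θ = 90° − 37° = 53° to the horizontal. Measuring y along the incline from the free-surface line, vertical depth h = y·sinθ with sinθ = 0.798636.
The centroid is at the centre, 0.515 m below the top of the plate, so y_c = 5.49 + 0.515 = 6.005 m and h_c = 6.005 × 0.798636 = 4.79581 m.
A = π(0.515)² = 0.833229 m².
Resultant F = γ·h_c·A = 8.18154 × 4.79581 × 0.833229 = 32.6935 kN.
I_c = πr⁴/4 = π × 0.515⁴/4 = 0.0552483 m⁴.
Centre of pressure: y_p = y_c + I_c/(y_c·A) = 6.005 + 0.0552483/(6.005 × 0.833229) = 6.005 + 0.0110418 = 6.01604 m along the plane.
Vertically, h_p = y_p·sinθ = 6.01604 × 0.798636 = 4.80463 m.

h_p = 4.805 m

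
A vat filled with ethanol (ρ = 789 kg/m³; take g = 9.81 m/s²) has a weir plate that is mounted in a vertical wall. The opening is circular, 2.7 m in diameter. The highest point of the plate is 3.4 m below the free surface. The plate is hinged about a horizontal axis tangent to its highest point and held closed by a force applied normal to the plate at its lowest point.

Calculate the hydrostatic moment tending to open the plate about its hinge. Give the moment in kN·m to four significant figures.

M ≈ 304.4 kN·m

γ = ρg = 789 × 9.81 / 1000 = 7.74009 kN/m³.
The centroid is at the centre, 1.35 m below the top of the plate, so the centroid depth is h_c = 3.4 + 1.35 = 4.75 m.
A = π(1.35)² = 5.72555 m².
Resultant F = γ·h_c·A = 7.74009 × 4.75 × 5.72555 = 210.502 kN.
I_c = πr⁴/4 = π × 1.35⁴/4 = 2.6087 m⁴.
Centre of pressure: y_p = y_c + I_c/(y_c·A) = 4.75 + 2.6087/(4.75 × 5.72555) = 4.75 + 0.0959209 = 4.84592 m along the plane.
The resultant acts 1.35 + 0.0959209 = 1.44592 m (along the plate) below the hinge at the top edge, so the moment about the hinge is M = F × 1.44592 = 210.502 × 1.44592 = 304.369 kN·m.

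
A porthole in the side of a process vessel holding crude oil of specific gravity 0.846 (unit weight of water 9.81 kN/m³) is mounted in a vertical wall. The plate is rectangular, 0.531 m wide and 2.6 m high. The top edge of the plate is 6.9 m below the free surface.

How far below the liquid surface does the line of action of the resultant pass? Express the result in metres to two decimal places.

h_p = 8.27 m

γ = 0.846 × 9.81 = 8.29926 kN/m³.
The centroid lies 2.6/2 = 1.3 m below the top edge, so the centroid depth is h_c = 6.9 + 1.3 = 8.2 m.
A = 0.531 × 2.6 = 1.3806 m².
Resultant F = γ·h_c·A = 8.29926 × 8.2 × 1.3806 = 93.9553 kN.
I_c = b·h³/12 = 0.531 × 2.6³/12 = 0.777738 m⁴.
Centre of pressure: y_p = y_c + I_c/(y_c·A) = 8.2 + 0.777738/(8.2 × 1.3806) = 8.2 + 0.0686992 = 8.2687 m along the plane.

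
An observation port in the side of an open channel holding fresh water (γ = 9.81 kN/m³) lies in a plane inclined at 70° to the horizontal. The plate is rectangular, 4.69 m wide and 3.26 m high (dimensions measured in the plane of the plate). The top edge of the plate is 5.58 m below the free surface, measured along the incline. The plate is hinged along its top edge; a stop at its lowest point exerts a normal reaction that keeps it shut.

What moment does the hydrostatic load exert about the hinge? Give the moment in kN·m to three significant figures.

γ = 9.81 kN/m³.
Let θ = 70° be the plate's angle to the horizontal; measure y along the incline from where the plane meets the free surface. Vertical depth h = y·sinθ with sinθ = 0.939693.
The centroid lies 3.26/2 = 1.63 m below the top edge, so y_c = 5.58 + 1.63 = 7.21 m and h_c = 7.21 × 0.939693 = 6.77519 m.
A = 4.69 × 3.26 = 15.2894 m².
Resultant F = γ·h_c·A = 9.81 × 6.77519 × 15.2894 = 1016.2 kN.
I_c = b·h³/12 = 4.69 × 3.26³/12 = 13.5408 m⁴.
Centre of pressure: y_p = y_c + I_c/(y_c·A) = 7.21 + 13.5408/(7.21 × 15.2894) = 7.21 + 0.122834 = 7.33283 m along the plane.
The resultant acts 1.63 + 0.122834 = 1.75283 m (along the plate) below the hinge at the top edge, so the moment about the hinge is M = F × 1.75283 = 1016.2 × 1.75283 = 1781.23 kN·m.

M ≈ 1780 kN·m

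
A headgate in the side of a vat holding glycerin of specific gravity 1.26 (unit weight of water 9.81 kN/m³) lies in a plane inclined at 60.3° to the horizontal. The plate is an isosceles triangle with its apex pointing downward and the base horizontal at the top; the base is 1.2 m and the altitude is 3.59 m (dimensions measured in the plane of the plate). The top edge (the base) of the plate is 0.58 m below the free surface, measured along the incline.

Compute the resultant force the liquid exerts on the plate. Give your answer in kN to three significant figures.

γ = 1.26 × 9.81 = 12.3606 kN/m³.
Let θ = 60.3° be the plate's angle to the horizontal; measure y along the incline from where the plane meets the free surface. Vertical depth h = y·sinθ with sinθ = 0.868632.
With the apex down, the centroid sits h/3 = 3.59/3 = 1.19667 m below the base (the top edge), so y_c = 0.58 + 1.19667 = 1.77667 m and h_c = 1.77667 × 0.868632 = 1.54327 m.
A = ½ × 1.2 × 3.59 = 2.154 m².
Resultant F = γ·h_c·A = 12.3606 × 1.54327 × 2.154 = 41.0892 kN.

F ≈ 41.1 kN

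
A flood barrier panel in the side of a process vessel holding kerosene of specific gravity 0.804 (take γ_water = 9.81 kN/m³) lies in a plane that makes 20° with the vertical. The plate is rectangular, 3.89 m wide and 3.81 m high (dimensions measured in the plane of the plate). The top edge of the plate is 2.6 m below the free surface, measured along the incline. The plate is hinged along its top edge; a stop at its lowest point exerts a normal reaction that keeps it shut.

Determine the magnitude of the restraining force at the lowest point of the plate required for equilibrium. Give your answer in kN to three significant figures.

γ = 0.804 × 9.81 = 7.88724 kN/m³.
The plate makes 20° with the vertical, i.e. θ = 90° − 20° = 70° to the horizontal. Measuring y along the incline from the free-surface line, vertical depth h = y·sinθ with sinθ = 0.939693.
The centroid lies 3.81/2 = 1.905 m below the top edge, so y_c = 2.6 + 1.905 = 4.505 m and h_c = 4.505 × 0.939693 = 4.23332 m.
A = 3.89 × 3.81 = 14.8209 m².
Resultant F = γ·h_c·A = 7.88724 × 4.23332 × 14.8209 = 494.858 kN.
I_c = b·h³/12 = 3.89 × 3.81³/12 = 17.9285 m⁴.
Centre of pressure: y_p = y_c + I_c/(y_c·A) = 4.505 + 17.9285/(4.505 × 14.8209) = 4.505 + 0.268519 = 4.77352 m along the plane.
The resultant acts 1.905 + 0.268519 = 2.17352 m (along the plate) below the hinge at the top edge, so the moment about the hinge is M = F × 2.17352 = 494.858 × 2.17352 = 1075.58 kN·m.
A normal force at the bottom, 3.81 m from the hinge, must supply this moment: P = 1075.58/3.81 = 282.304 kN.

P ≈ 282 kN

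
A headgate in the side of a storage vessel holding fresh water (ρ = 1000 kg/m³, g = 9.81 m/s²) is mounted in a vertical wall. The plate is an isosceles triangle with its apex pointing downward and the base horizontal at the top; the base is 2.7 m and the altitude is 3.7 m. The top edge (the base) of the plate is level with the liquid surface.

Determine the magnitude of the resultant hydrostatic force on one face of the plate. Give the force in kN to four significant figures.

F ≈ 60.43 kN

γ = ρg = 1000 × 9.81 = 9810 N/m³ = 9.81 kN/m³.
With the apex down, the centroid sits h/3 = 3.7/3 = 1.23333 m below the base (the top edge), so the centroid depth is h_c = 1.23333 m.
A = ½ × 2.7 × 3.7 = 4.995 m².
Resultant F = γ·h_c·A = 9.81 × 1.23333 × 4.995 = 60.4343 kN.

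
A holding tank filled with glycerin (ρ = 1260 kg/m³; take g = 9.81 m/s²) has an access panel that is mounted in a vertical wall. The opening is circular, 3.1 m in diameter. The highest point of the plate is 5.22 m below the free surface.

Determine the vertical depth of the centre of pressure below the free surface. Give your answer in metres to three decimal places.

h_p = 6.859 m

γ = ρg = 1260 × 9.81 / 1000 = 12.3606 kN/m³.
The centroid is at the centre, 1.55 m below the top of the plate, so the centroid depth is h_c = 5.22 + 1.55 = 6.77 m.
A = π(1.55)² = 7.54768 m².
Resultant F = γ·h_c·A = 12.3606 × 6.77 × 7.54768 = 631.599 kN.
I_c = πr⁴/4 = π × 1.55⁴/4 = 4.53332 m⁴.
Centre of pressure: y_p = y_c + I_c/(y_c·A) = 6.77 + 4.53332/(6.77 × 7.54768) = 6.77 + 0.0887185 = 6.85872 m along the plane.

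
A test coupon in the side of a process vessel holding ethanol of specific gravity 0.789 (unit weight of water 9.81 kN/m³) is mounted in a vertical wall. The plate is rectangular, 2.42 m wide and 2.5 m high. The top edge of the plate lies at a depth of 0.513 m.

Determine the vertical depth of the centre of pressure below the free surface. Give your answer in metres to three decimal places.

h_p = 2.058 m

γ = 0.789 × 9.81 = 7.74009 kN/m³.
The centroid lies 2.5/2 = 1.25 m below the top edge, so the centroid depth is h_c = 0.513 + 1.25 = 1.763 m.
A = 2.42 × 2.5 = 6.05 m².
Resultant F = γ·h_c·A = 7.74009 × 1.763 × 6.05 = 82.557 kN.
I_c = b·h³/12 = 2.42 × 2.5³/12 = 3.15104 m⁴.
Centre of pressure: y_p = y_c + I_c/(y_c·A) = 1.763 + 3.15104/(1.763 × 6.05) = 1.763 + 0.295424 = 2.05842 m along the plane.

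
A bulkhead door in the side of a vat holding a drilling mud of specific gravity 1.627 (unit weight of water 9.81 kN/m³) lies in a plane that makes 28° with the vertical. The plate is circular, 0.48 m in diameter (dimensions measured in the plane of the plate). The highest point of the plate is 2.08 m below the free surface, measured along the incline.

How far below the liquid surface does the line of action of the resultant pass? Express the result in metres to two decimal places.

γ = 1.627 × 9.81 = 15.96087 kN/m³.
The plate makes 28° with the vertical, i.e. θ = 90° − 28° = 62° to the horizontal. Measuring y along the incline from the free-surface line, vertical depth h = y·sinθ with sinθ = 0.882948.
The centroid is at the centre, 0.24 m below the top of the plate, so y_c = 2.08 + 0.24 = 2.32 m and h_c = 2.32 × 0.882948 = 2.04844 m.
A = π(0.24)² = 0.180956 m².
Resultant F = γ·h_c·A = 15.96087 × 2.04844 × 0.180956 = 5.91634 kN.
I_c = πr⁴/4 = π × 0.24⁴/4 = 0.00260576 m⁴.
Centre of pressure: y_p = y_c + I_c/(y_c·A) = 2.32 + 0.00260576/(2.32 × 0.180956) = 2.32 + 0.00620688 = 2.32621 m along the plane.
Vertically, h_p = y_p·sinθ = 2.32621 × 0.882948 = 2.05392 m.

h_p = 2.05 m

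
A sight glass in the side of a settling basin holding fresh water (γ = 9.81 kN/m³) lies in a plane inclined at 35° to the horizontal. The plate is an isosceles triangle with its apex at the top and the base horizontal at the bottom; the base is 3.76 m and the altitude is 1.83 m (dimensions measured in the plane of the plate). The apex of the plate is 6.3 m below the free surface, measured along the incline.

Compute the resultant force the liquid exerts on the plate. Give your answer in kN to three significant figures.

γ = 9.81 kN/m³.
Let θ = 35° be the plate's angle to the horizontal; measure y along the incline from where the plane meets the free surface. Vertical depth h = y·sinθ with sinθ = 0.573576.
With the apex up, the centroid sits 2h/3 = 2 × 1.83/3 = 1.22 m below the apex, so y_c = 6.3 + 1.22 = 7.52 m and h_c = 7.52 × 0.573576 = 4.31329 m.
A = ½ × 3.76 × 1.83 = 3.4404 m².
Resultant F = γ·h_c·A = 9.81 × 4.31329 × 3.4404 = 145.575 kN.

F ≈ 146 kN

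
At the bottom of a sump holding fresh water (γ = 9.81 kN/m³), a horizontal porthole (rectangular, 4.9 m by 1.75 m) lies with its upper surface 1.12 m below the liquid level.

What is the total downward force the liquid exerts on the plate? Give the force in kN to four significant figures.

F ≈ 94.22 kN

γ = 9.81 kN/m³.
The plate is horizontal, so pressure is uniform at p = γ·h = 9.81 × 1.12 = 10.9872 kN/m².
A = 4.9 × 1.75 = 8.575 m².
F = p·A = 10.9872 × 8.575 = 94.2152 kN.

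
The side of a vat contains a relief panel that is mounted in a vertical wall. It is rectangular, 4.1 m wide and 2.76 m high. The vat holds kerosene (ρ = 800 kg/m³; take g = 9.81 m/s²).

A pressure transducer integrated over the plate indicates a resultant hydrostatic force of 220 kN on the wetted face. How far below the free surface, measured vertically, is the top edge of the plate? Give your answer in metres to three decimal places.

d_top ≈ 1.097 m

γ = ρg = 800 × 9.81 / 1000 = 7.848 kN/m³.
A = 4.1 × 2.76 = 11.316 m².
From F = γ·h_c·A, the centroid depth is h_c = 220/(7.848 × 11.316) = 2.47726 m.
The centroid lies 2.76/2 = 1.38 m below the top edge, so the top edge sits at h_top = 2.47726 − 1.38 = 1.09726 m below the surface.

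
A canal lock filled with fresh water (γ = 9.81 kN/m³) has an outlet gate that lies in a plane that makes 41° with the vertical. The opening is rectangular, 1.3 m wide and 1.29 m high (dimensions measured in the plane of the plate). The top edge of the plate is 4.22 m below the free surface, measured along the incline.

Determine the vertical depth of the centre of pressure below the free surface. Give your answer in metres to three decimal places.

h_p = 3.693 m

γ = 9.81 kN/m³.
The plate makes 41° with the vertical, i.e. θ = 90° − 41° = 49° to the horizontal. Measuring y along the incline from the free-surface line, vertical depth h = y·sinθ with sinθ = 0.754710.
The centroid lies 1.29/2 = 0.645 m below the top edge, so y_c = 4.22 + 0.645 = 4.865 m and h_c = 4.865 × 0.754710 = 3.67166 m.
A = 1.3 × 1.29 = 1.677 m².
Resultant F = γ·h_c·A = 9.81 × 3.67166 × 1.677 = 60.4038 kN.
I_c = b·h³/12 = 1.3 × 1.29³/12 = 0.232558 m⁴.
Centre of pressure: y_p = y_c + I_c/(y_c·A) = 4.865 + 0.232558/(4.865 × 1.677) = 4.865 + 0.0285046 = 4.8935 m along the plane.
Vertically, h_p = y_p·sinθ = 4.8935 × 0.754710 = 3.69317 m.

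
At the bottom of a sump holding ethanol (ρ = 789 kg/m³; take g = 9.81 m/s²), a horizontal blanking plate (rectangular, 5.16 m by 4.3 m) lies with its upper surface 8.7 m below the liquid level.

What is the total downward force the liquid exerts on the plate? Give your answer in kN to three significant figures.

F ≈ 1490 kN

γ = ρg = 789 × 9.81 / 1000 = 7.74009 kN/m³.
The plate is horizontal, so pressure is uniform at p = γ·h = 7.74009 × 8.7 = 67.3388 kN/m².
A = 5.16 × 4.3 = 22.188 m².
F = p·A = 67.3388 × 22.188 = 1494.11 kN.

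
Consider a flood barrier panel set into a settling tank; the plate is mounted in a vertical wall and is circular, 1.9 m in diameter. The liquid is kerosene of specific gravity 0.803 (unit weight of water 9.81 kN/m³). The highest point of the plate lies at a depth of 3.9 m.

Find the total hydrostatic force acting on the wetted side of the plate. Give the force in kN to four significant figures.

γ = 0.803 × 9.81 = 7.87743 kN/m³.
The centroid is at the centre, 0.95 m below the top of the plate, so the centroid depth is h_c = 3.9 + 0.95 = 4.85 m.
A = π(0.95)² = 2.83529 m².
Resultant F = γ·h_c·A = 7.87743 × 4.85 × 2.83529 = 108.324 kN.

F ≈ 108.3 kN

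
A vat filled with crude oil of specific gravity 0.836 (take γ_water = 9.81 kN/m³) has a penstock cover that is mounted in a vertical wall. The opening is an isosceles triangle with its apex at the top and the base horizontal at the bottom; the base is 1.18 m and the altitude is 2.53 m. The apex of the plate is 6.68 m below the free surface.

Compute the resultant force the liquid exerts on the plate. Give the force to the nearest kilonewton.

γ = 0.836 × 9.81 = 8.20116 kN/m³.
With the apex up, the centroid sits 2h/3 = 2 × 2.53/3 = 1.68667 m below the apex, so the centroid depth is h_c = 6.68 + 1.68667 = 8.36667 m.
A = ½ × 1.18 × 2.53 = 1.4927 m².
Resultant F = γ·h_c·A = 8.20116 × 8.36667 × 1.4927 = 102.424 kN.

F ≈ 102 kN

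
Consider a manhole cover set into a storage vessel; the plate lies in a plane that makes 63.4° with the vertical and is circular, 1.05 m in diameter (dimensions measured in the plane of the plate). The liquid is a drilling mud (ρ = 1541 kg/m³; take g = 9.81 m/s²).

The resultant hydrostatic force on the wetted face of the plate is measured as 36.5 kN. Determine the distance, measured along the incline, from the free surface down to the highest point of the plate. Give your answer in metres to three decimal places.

y_top ≈ 5.702 m

γ = ρg = 1541 × 9.81 / 1000 = 15.11721 kN/m³.
A = π(0.525)² = 0.865901 m².
From F = γ·h_c·A, the centroid depth is h_c = 36.5/(15.11721 × 0.865901) = 2.78839 m.
The plate makes 63.4° with the vertical, i.e. θ = 90° − 63.4° = 26.6° to the horizontal. Measuring y along the incline from the free-surface line, vertical depth h = y·sinθ with sinθ = 0.447759.
Along the incline, y_c = h_c/sinθ = 2.78839/0.447759 = 6.22743 m.
The centroid is at the centre, 0.525 m below the top of the plate, so the highest point sits at y_top = 6.22743 − 0.525 = 5.70243 m along the incline.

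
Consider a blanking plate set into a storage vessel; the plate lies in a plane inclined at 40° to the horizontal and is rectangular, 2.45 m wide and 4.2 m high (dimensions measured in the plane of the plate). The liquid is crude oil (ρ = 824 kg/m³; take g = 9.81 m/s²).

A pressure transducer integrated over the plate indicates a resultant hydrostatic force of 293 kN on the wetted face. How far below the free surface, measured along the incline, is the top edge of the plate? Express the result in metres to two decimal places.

γ = ρg = 824 × 9.81 / 1000 = 8.08344 kN/m³.
A = 2.45 × 4.2 = 10.29 m².
From F = γ·h_c·A, the centroid depth is h_c = 293/(8.08344 × 10.29) = 3.52254 m.
Let θ = 40° be the plate's angle to the horizontal; measure y along the incline from where the plane meets the free surface. Vertical depth h = y·sinθ with sinθ = 0.642788.
Along the incline, y_c = h_c/sinθ = 3.52254/0.642788 = 5.4801 m.
The centroid lies 4.2/2 = 2.1 m below the top edge, so the top edge sits at y_top = 5.4801 − 2.1 = 3.3801 m along the incline.

y_top ≈ 3.38 m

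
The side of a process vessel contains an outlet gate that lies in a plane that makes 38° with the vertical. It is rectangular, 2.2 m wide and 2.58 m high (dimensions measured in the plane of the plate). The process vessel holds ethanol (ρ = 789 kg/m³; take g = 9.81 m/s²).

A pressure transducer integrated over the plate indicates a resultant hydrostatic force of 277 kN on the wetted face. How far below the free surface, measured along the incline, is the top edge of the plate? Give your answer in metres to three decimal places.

y_top ≈ 6.711 m

γ = ρg = 789 × 9.81 / 1000 = 7.74009 kN/m³.
A = 2.2 × 2.58 = 5.676 m².
From F = γ·h_c·A, the centroid depth is h_c = 277/(7.74009 × 5.676) = 6.30509 m.
The plate makes 38° with the vertical, i.e. θ = 90° − 38° = 52° to the horizontal. Measuring y along the incline from the free-surface line, vertical depth h = y·sinθ with sinθ = 0.788011.
Along the incline, y_c = h_c/sinθ = 6.30509/0.788011 = 8.00127 m.
The centroid lies 2.58/2 = 1.29 m below the top edge, so the top edge sits at y_top = 8.00127 − 1.29 = 6.71127 m along the incline.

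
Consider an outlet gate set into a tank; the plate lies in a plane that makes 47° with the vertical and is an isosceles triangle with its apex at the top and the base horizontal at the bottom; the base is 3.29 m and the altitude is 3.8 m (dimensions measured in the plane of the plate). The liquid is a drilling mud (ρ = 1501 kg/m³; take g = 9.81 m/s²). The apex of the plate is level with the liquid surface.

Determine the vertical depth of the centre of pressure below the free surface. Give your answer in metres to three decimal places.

h_p = 1.944 m

γ = ρg = 1501 × 9.81 / 1000 = 14.72481 kN/m³.
The plate makes 47° with the vertical, i.e. θ = 90° − 47° = 43° to the horizontal. Measuring y along the incline from the free-surface line, vertical depth h = y·sinθ with sinθ = 0.681998.
With the apex up, the centroid sits 2h/3 = 2 × 3.8/3 = 2.53333 m below the apex, so y_c = 2.53333 m and h_c = 2.53333 × 0.681998 = 1.72773 m.
A = ½ × 3.29 × 3.8 = 6.251 m².
Resultant F = γ·h_c·A = 14.72481 × 1.72773 × 6.251 = 159.029 kN.
I_c = b·h³/36 = 3.29 × 3.8³/36 = 5.01469 m⁴.
Centre of pressure: y_p = y_c + I_c/(y_c·A) = 2.53333 + 5.01469/(2.53333 × 6.251) = 2.53333 + 0.316667 = 2.85 m along the plane.
Vertically, h_p = y_p·sinθ = 2.85 × 0.681998 = 1.94369 m.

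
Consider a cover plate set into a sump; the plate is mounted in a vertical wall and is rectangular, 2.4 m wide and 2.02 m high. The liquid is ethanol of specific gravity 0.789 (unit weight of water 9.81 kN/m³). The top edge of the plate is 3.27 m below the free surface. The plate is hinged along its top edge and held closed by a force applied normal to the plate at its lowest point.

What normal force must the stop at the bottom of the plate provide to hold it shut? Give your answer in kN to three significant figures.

P ≈ 86.6 kN

γ = 0.789 × 9.81 = 7.74009 kN/m³.
The centroid lies 2.02/2 = 1.01 m below the top edge, so the centroid depth is h_c = 3.27 + 1.01 = 4.28 m.
A = 2.4 × 2.02 = 4.848 m².
Resultant F = γ·h_c·A = 7.74009 × 4.28 × 4.848 = 160.603 kN.
I_c = b·h³/12 = 2.4 × 2.02³/12 = 1.64848 m⁴.
Centre of pressure: y_p = y_c + I_c/(y_c·A) = 4.28 + 1.64848/(4.28 × 4.848) = 4.28 + 0.079447 = 4.35945 m along the plane.
The resultant acts 1.01 + 0.079447 = 1.08945 m (along the plate) below the hinge at the top edge, so the moment about the hinge is M = F × 1.08945 = 160.603 × 1.08945 = 174.969 kN·m.
A normal force at the bottom, 2.02 m from the hinge, must supply this moment: P = 174.969/2.02 = 86.6183 kN.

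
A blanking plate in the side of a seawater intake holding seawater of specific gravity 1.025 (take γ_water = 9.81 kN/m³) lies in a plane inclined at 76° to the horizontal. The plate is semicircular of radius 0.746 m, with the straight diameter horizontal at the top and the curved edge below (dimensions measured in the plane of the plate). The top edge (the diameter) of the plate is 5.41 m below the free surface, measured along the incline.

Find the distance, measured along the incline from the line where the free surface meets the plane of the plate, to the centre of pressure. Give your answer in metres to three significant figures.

γ = 1.025 × 9.81 = 10.05525 kN/m³.
Let θ = 76° be the plate's angle to the horizontal; measure y along the incline from where the plane meets the free surface. Vertical depth h = y·sinθ with sinθ = 0.970296.
The centroid of a semicircle lies 4r/(3π) = 0.316612 m from the diameter, here below the top edge, so y_c = 5.41 + 0.316612 = 5.72661 m and h_c = 5.72661 × 0.970296 = 5.55651 m.
A = πr²/2 = π × 0.746²/2 = 0.874173 m².
Resultant F = γ·h_c·A = 10.05525 × 5.55651 × 0.874173 = 48.8419 kN.
I_c = (π/8 − 8/(9π))·r⁴ = 0.109757 × 0.746⁴ = 0.0339928 m⁴.
Centre of pressure: y_p = y_c + I_c/(y_c·A) = 5.72661 + 0.0339928/(5.72661 × 0.874173) = 5.72661 + 0.00679035 = 5.7334 m along the plane.

y_p = 5.73 m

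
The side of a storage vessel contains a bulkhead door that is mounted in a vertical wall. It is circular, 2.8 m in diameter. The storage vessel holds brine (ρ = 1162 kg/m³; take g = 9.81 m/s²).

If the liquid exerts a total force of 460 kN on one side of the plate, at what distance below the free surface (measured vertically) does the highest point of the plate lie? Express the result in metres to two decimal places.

γ = ρg = 1162 × 9.81 / 1000 = 11.39922 kN/m³.
A = π(1.4)² = 6.15752 m².
From F = γ·h_c·A, the centroid depth is h_c = 460/(11.39922 × 6.15752) = 6.55355 m.
The centroid is at the centre, 1.4 m below the top of the plate, so the highest point sits at h_top = 6.55355 − 1.4 = 5.15355 m below the surface.

d_top ≈ 5.15 m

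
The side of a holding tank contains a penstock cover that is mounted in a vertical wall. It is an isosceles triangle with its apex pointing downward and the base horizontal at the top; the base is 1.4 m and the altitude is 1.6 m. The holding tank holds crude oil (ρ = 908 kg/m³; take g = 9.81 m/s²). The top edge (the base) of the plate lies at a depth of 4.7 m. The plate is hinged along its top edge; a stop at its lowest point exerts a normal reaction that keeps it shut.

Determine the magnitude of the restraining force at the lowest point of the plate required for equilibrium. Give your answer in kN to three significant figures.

P ≈ 18.3 kN

γ = ρg = 908 × 9.81 / 1000 = 8.90748 kN/m³.
With the apex down, the centroid sits h/3 = 1.6/3 = 0.533333 m below the base (the top edge), so the centroid depth is h_c = 4.7 + 0.533333 = 5.23333 m.
A = ½ × 1.4 × 1.6 = 1.12 m².
Resultant F = γ·h_c·A = 8.90748 × 5.23333 × 1.12 = 52.2097 kN.
I_c = b·h³/36 = 1.4 × 1.6³/36 = 0.159289 m⁴.
Centre of pressure: y_p = y_c + I_c/(y_c·A) = 5.23333 + 0.159289/(5.23333 × 1.12) = 5.23333 + 0.0271763 = 5.26051 m along the plane.
The resultant acts 0.533333 + 0.0271763 = 0.560509 m (along the plate) below the hinge at the top edge, so the moment about the hinge is M = F × 0.560509 = 52.2097 × 0.560509 = 29.264 kN·m.
A normal force at the bottom, 1.6 m from the hinge, must supply this moment: P = 29.264/1.6 = 18.29 kN.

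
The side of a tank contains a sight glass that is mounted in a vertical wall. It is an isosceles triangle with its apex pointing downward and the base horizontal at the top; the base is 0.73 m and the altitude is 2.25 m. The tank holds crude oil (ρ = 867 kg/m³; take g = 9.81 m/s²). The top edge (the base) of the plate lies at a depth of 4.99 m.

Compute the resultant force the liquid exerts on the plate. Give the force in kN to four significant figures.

γ = ρg = 867 × 9.81 / 1000 = 8.50527 kN/m³.
With the apex down, the centroid sits h/3 = 2.25/3 = 0.75 m below the base (the top edge), so the centroid depth is h_c = 4.99 + 0.75 = 5.74 m.
A = ½ × 0.73 × 2.25 = 0.82125 m².
Resultant F = γ·h_c·A = 8.50527 × 5.74 × 0.82125 = 40.0936 kN.

F ≈ 40.09 kN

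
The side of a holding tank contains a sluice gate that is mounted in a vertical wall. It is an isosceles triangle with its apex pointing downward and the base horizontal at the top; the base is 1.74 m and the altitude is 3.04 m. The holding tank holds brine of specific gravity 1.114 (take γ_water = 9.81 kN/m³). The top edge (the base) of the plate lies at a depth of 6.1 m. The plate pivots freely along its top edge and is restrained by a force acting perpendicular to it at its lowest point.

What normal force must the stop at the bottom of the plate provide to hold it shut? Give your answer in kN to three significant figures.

P ≈ 73.4 kN

γ = 1.114 × 9.81 = 10.92834 kN/m³.
With the apex down, the centroid sits h/3 = 3.04/3 = 1.01333 m below the base (the top edge), so the centroid depth is h_c = 6.1 + 1.01333 = 7.11333 m.
A = ½ × 1.74 × 3.04 = 2.6448 m².
Resultant F = γ·h_c·A = 10.92834 × 7.11333 × 2.6448 = 205.599 kN.
I_c = b·h³/36 = 1.74 × 3.04³/36 = 1.3579 m⁴.
Centre of pressure: y_p = y_c + I_c/(y_c·A) = 7.11333 + 1.3579/(7.11333 × 2.6448) = 7.11333 + 0.0721775 = 7.18551 m along the plane.
The resultant acts 1.01333 + 0.0721775 = 1.08551 m (along the plate) below the hinge at the top edge, so the moment about the hinge is M = F × 1.08551 = 205.599 × 1.08551 = 223.18 kN·m.
A normal force at the bottom, 3.04 m from the hinge, must supply this moment: P = 223.18/3.04 = 73.4145 kN.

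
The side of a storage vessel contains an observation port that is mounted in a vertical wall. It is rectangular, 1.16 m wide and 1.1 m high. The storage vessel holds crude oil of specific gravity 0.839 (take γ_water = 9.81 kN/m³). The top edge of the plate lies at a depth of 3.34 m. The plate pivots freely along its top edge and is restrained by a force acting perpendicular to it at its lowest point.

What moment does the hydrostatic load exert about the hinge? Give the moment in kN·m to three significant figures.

γ = 0.839 × 9.81 = 8.23059 kN/m³.
The centroid lies 1.1/2 = 0.55 m below the top edge, so the centroid depth is h_c = 3.34 + 0.55 = 3.89 m.
A = 1.16 × 1.1 = 1.276 m².
Resultant F = γ·h_c·A = 8.23059 × 3.89 × 1.276 = 40.8537 kN.
I_c = b·h³/12 = 1.16 × 1.1³/12 = 0.128663 m⁴.
Centre of pressure: y_p = y_c + I_c/(y_c·A) = 3.89 + 0.128663/(3.89 × 1.276) = 3.89 + 0.0259211 = 3.91592 m along the plane.
The resultant acts 0.55 + 0.0259211 = 0.575921 m (along the plate) below the hinge at the top edge, so the moment about the hinge is M = F × 0.575921 = 40.8537 × 0.575921 = 23.5285 kN·m.

M ≈ 23.5 kN·m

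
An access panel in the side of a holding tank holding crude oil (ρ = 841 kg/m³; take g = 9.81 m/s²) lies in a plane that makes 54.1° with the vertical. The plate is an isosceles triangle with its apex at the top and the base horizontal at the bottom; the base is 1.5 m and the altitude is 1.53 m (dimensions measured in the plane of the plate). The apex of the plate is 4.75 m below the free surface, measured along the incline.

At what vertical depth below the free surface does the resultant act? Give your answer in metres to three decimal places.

h_p = 3.397 m

γ = ρg = 841 × 9.81 / 1000 = 8.25021 kN/m³.
The plate makes 54.1° with the vertical, i.e. θ = 90° − 54.1° = 35.9° to the horizontal. Measuring y along the incline from the free-surface line, vertical depth h = y·sinθ with sinθ = 0.586372.
With the apex up, the centroid sits 2h/3 = 2 × 1.53/3 = 1.02 m below the apex, so y_c = 4.75 + 1.02 = 5.77 m and h_c = 5.77 × 0.586372 = 3.38337 m.
A = ½ × 1.5 × 1.53 = 1.1475 m².
Resultant F = γ·h_c·A = 8.25021 × 3.38337 × 1.1475 = 32.0308 kN.
I_c = b·h³/36 = 1.5 × 1.53³/36 = 0.149232 m⁴.
Centre of pressure: y_p = y_c + I_c/(y_c·A) = 5.77 + 0.149232/(5.77 × 1.1475) = 5.77 + 0.0225389 = 5.79254 m along the plane.
Vertically, h_p = y_p·sinθ = 5.79254 × 0.586372 = 3.39658 m.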